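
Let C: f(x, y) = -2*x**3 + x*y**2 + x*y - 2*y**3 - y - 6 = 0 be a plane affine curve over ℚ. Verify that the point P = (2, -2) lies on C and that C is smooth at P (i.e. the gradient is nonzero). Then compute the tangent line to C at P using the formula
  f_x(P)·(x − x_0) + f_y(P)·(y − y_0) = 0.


Tangent line at P: -22*x - 31*y - 18 = 0.

Step 1: f(2, -2) = 0, so P lies on C.
Step 2: partial derivatives
  f_x(x, y) = -6*x**2 + y**2 + y, f_y(x, y) = 2*x*y + x - 6*y**2 - 1.
  f_x(P) = -22, f_y(P) = -31 (gradient nonzero, so P is smooth).
Step 3: tangent line at P: -22·(x − 2) + -31·(y − -2) = 0.
Expanding: -22*x - 31*y - 18 = 0.


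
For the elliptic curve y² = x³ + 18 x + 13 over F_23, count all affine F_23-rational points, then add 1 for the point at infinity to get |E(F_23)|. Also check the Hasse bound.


Affine points = {(0, 6), (0, 17), (1, 3), (1, 20), (3, 5), (3, 18), (8, 5), (8, 18), (11, 1), (11, 22), (12, 5), (12, 18), (13, 11), (13, 12), (15, 1), (15, 22), (16, 2), (16, 21), (20, 1), (20, 22)}; affine count = 20; |E(F_23)| = 21.

Discriminant check: Δ ∝ 4a³ + 27b² = 4·18³ + 27·13² = 4·5832 + 27·169 ≡ 15 (mod 23). Nonzero ⇒ E is nonsingular.
For each x ∈ F_23, compute rhs = x³ + 18·x + 13 mod 23, then count y ∈ F_23 with y² ≡ rhs.
  x = 0: rhs = 13, matching y values: 6, 17 (2 points).
  x = 1: rhs = 9, matching y values: 3, 20 (2 points).
  x = 2: rhs = 11, matching y values: none (0 points).
  x = 3: rhs = 2, matching y values: 5, 18 (2 points).
  x = 4: rhs = 11, matching y values: none (0 points).
  x = 5: rhs = 21, matching y values: none (0 points).
  x = 6: rhs = 15, matching y values: none (0 points).
  x = 7: rhs = 22, matching y values: none (0 points).
  x = 8: rhs = 2, matching y values: 5, 18 (2 points).
  x = 9: rhs = 7, matching y values: none (0 points).
  x = 10: rhs = 20, matching y values: none (0 points).
  x = 11: rhs = 1, matching y values: 1, 22 (2 points).
  x = 12: rhs = 2, matching y values: 5, 18 (2 points).
  x = 13: rhs = 6, matching y values: 11, 12 (2 points).
  x = 14: rhs = 19, matching y values: none (0 points).
  x = 15: rhs = 1, matching y values: 1, 22 (2 points).
  x = 16: rhs = 4, matching y values: 2, 21 (2 points).
  x = 17: rhs = 11, matching y values: none (0 points).
  x = 18: rhs = 5, matching y values: none (0 points).
  x = 19: rhs = 15, matching y values: none (0 points).
  x = 20: rhs = 1, matching y values: 1, 22 (2 points).
  x = 21: rhs = 15, matching y values: none (0 points).
  x = 22: rhs = 17, matching y values: none (0 points).
Total affine count: 20.
Full point count |E(F_23)| = 20 + 1 = 21.
Hasse bound: |21 − (23+1)| = |-3| = 3 ≤ 2√23 ≈ 9.5917 ✓.


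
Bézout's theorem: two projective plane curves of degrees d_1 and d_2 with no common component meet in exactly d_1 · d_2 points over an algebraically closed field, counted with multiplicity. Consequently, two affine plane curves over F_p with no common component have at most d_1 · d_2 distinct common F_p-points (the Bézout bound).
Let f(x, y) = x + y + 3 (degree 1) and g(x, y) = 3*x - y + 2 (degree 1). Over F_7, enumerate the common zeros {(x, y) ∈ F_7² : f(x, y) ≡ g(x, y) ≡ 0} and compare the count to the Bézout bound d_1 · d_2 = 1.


Common zeros: {(4, 0)}; count = 1; Bézout bound = 1.

deg(f) = 1, deg(g) = 1, so Bézout bound = 1.
Scan x ∈ F_7. For each x, list the y ∈ F_7 with f(x, y) ≡ 0 and those with g(x, y) ≡ 0 (mod 7); the common zeros in that column are the intersection.
  x = 0: f ≡ 0 at y ∈ {4}; g ≡ 0 at y ∈ {2}; common: ∅.
  x = 1: f ≡ 0 at y ∈ {3}; g ≡ 0 at y ∈ {5}; common: ∅.
  x = 2: f ≡ 0 at y ∈ {2}; g ≡ 0 at y ∈ {1}; common: ∅.
  x = 3: f ≡ 0 at y ∈ {1}; g ≡ 0 at y ∈ {4}; common: ∅.
  x = 4: f ≡ 0 at y ∈ {0}; g ≡ 0 at y ∈ {0}; common: {0}.
  x = 5: f ≡ 0 at y ∈ {6}; g ≡ 0 at y ∈ {3}; common: ∅.
  x = 6: f ≡ 0 at y ∈ {5}; g ≡ 0 at y ∈ {6}; common: ∅.
Collecting: common zeros = {(4, 0)}, so the count is 1.
Comparison with the Bézout bound: 1 ≤ 1 = deg(f)·deg(g), as expected for curves with no common component (the bound is attained).


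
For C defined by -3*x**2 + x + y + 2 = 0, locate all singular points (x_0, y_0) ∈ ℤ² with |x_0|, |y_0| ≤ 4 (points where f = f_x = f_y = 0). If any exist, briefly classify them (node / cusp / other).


No singular points in the scanned grid; C is smooth there.

Compute partial derivatives:
  f_x = 1 - 6*x.
  f_y = 1.
f_y = 1 is a nonzero constant, so f_y never vanishes: no point (x, y) can satisfy f = f_x = f_y = 0. In particular no (x, y) ∈ {−4, ..., 4}² is singular; the curve is smooth.


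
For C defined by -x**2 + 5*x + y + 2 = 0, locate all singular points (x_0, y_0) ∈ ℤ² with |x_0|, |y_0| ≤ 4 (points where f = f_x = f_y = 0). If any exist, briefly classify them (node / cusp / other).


No singular points in the scanned grid; C is smooth there.

Compute partial derivatives:
  f_x = 5 - 2*x.
  f_y = 1.
f_y = 1 is a nonzero constant, so f_y never vanishes: no point (x, y) can satisfy f = f_x = f_y = 0. In particular no (x, y) ∈ {−4, ..., 4}² is singular; the curve is smooth.


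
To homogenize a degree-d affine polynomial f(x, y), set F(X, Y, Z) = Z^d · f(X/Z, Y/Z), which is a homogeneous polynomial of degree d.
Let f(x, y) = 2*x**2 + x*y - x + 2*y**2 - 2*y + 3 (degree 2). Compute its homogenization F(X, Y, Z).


F(X, Y, Z) = 2*X**2 + X*Y - X*Z + 2*Y**2 - 2*Y*Z + 3*Z**2

deg(f) = 2.
Substitute x = X/Z, y = Y/Z into f, then multiply by Z^2.
  monomial 2·x^2·y^0 ↦ 2·X^2·Y^0·Z^0.
  monomial 1·x^1·y^1 ↦ 1·X^1·Y^1·Z^0.
  monomial -1·x^1·y^0 ↦ -1·X^1·Y^0·Z^1.
  monomial 2·x^0·y^2 ↦ 2·X^0·Y^2·Z^0.
  monomial -2·x^0·y^1 ↦ -2·X^0·Y^1·Z^1.
  monomial 3·x^0·y^0 ↦ 3·X^0·Y^0·Z^2.
Collecting: F(X, Y, Z) = 2*X**2 + X*Y - X*Z + 2*Y**2 - 2*Y*Z + 3*Z**2.


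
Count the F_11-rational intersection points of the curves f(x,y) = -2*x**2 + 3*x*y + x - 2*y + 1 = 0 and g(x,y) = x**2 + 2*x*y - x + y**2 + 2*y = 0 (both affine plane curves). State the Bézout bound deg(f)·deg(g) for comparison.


Common zeros: {(1, 0), (7, 3)}; count = 2; Bézout bound = 4.

deg(f) = 2, deg(g) = 2, so Bézout bound = 4.
Scan x ∈ F_11. For each x, list the y ∈ F_11 with f(x, y) ≡ 0 and those with g(x, y) ≡ 0 (mod 11); the common zeros in that column are the intersection.
  x = 0: f ≡ 0 at y ∈ {6}; g ≡ 0 at y ∈ {0, 9}; common: ∅.
  x = 1: f ≡ 0 at y ∈ {0}; g ≡ 0 at y ∈ {0, 7}; common: {0}.
  x = 2: f ≡ 0 at y ∈ {4}; g ≡ 0 at y ∈ ∅; common: ∅.
  x = 3: f ≡ 0 at y ∈ {2}; g ≡ 0 at y ∈ ∅; common: ∅.
  x = 4: f ≡ 0 at y ∈ {6}; g ≡ 0 at y ∈ ∅; common: ∅.
  x = 5: f ≡ 0 at y ∈ {0}; g ≡ 0 at y ∈ {1, 9}; common: ∅.
  x = 6: f ≡ 0 at y ∈ {2}; g ≡ 0 at y ∈ ∅; common: ∅.
  x = 7: f ≡ 0 at y ∈ {3}; g ≡ 0 at y ∈ {3}; common: {3}.
  x = 8: f ≡ 0 at y ∈ ∅; g ≡ 0 at y ∈ {7, 8}; common: ∅.
  x = 9: f ≡ 0 at y ∈ {3}; g ≡ 0 at y ∈ ∅; common: ∅.
  x = 10: f ≡ 0 at y ∈ {4}; g ≡ 0 at y ∈ {3, 8}; common: ∅.
Collecting: common zeros = {(1, 0), (7, 3)}, so the count is 2.
Comparison with the Bézout bound: 2 ≤ 4 = deg(f)·deg(g), as expected for curves with no common component (the affine F_11-count falls short of the bound because intersections may lie at infinity, over extension fields, or carry multiplicity).


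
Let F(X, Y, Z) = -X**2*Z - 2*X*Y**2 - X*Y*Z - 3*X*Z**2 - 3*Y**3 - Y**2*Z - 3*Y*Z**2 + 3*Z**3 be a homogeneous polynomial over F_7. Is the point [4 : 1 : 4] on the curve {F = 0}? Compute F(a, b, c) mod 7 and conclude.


F(4,1,4) ≡ 4 (mod 7); P is NOT on the curve.

Evaluate F(4, 1, 4) term-by-term (mod 7).
  -X**2*Z ↦ -1·16·1·4 = -64
  -2*X*Y**2 ↦ -2·4·1·1 = -8
  -X*Y*Z ↦ -1·4·1·4 = -16
  -3*X*Z**2 ↦ -3·4·1·16 = -192
  -3*Y**3 ↦ -3·1·1·1 = -3
  -Y**2*Z ↦ -1·1·1·4 = -4
  -3*Y*Z**2 ↦ -3·1·1·16 = -48
  3*Z**3 ↦ 3·1·1·64 = 192
Sum: F(4, 1, 4) = (-64) + (-8) + (-16) + (-192) + (-3) + (-4) + (-48) + (192) = -143.
Reducing mod 7: -143 ≡ 4 (mod 7).
Since F(a, b, c) ≡ 4 ≠ 0 (mod 7), P does NOT lie on the curve.


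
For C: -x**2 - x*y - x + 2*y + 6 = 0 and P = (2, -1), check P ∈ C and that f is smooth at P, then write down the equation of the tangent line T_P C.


Tangent line at P: 8 - 4*x = 0.

Step 1: f(2, -1) = 0, so P lies on C.
Step 2: partial derivatives
  f_x(x, y) = -2*x - y - 1, f_y(x, y) = 2 - x.
  f_x(P) = -4, f_y(P) = 0 (gradient nonzero, so P is smooth).
Step 3: tangent line at P: -4·(x − 2) + 0·(y − -1) = 0.
Expanding: 8 - 4*x = 0.


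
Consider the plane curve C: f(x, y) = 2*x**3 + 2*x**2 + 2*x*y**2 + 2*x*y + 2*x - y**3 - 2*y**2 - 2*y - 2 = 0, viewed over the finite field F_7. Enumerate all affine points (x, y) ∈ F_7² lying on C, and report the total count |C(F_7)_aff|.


Affine F_7-points: {(0, 1), (3, 6), (5, 0)}; count = 3.

For each of the 49 pairs (x, y) ∈ F_7², evaluate f(x, y) mod 7. Record the zeros.
  x = 0: [0↦5, 1↦0, 2↦6, 3↦3, 4↦6, 5↦2, 6↦6]  zeros at y ∈ {1}
  x = 1: [0↦4, 1↦3, 2↦3, 3↦5, 4↦3, 5↦5, 6↦5]  zeros at y ∈ ∅
  x = 2: [0↦5, 1↦1, 2↦2, 3↦2, 4↦2, 5↦3, 6↦6]  zeros at y ∈ ∅
  x = 3: [0↦6, 1↦6, 2↦1, 3↦6, 4↦1, 5↦1, 6↦0]  zeros at y ∈ {6}
  x = 4: [0↦5, 1↦2, 2↦5, 3↦1, 4↦5, 5↦4, 6↦6]  zeros at y ∈ ∅
  x = 5: [0↦0, 1↦1, 2↦5, 3↦6, 4↦5, 5↦3, 6↦1]  zeros at y ∈ {0}
  x = 6: [0↦3, 1↦1, 2↦6, 3↦5, 4↦6, 5↦3, 6↦4]  zeros at y ∈ ∅
Collecting zeros: affine points = {(0, 1), (3, 6), (5, 0)}.
Total count |C(F_7)_aff| = 3.


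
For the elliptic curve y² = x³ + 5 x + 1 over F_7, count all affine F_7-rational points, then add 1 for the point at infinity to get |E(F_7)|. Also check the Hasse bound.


Affine points = {(0, 1), (0, 6), (1, 0), (3, 1), (3, 6), (4, 1), (4, 6), (5, 2), (5, 5), (6, 3), (6, 4)}; affine count = 11; |E(F_7)| = 12.

Discriminant check: Δ ∝ 4a³ + 27b² = 4·5³ + 27·1² = 4·125 + 27·1 ≡ 2 (mod 7). Nonzero ⇒ E is nonsingular.
For each x ∈ F_7, compute rhs = x³ + 5·x + 1 mod 7, then count y ∈ F_7 with y² ≡ rhs.
  x = 0: rhs = 1, matching y values: 1, 6 (2 points).
  x = 1: rhs = 0, matching y values: 0 (1 points).
  x = 2: rhs = 5, matching y values: none (0 points).
  x = 3: rhs = 1, matching y values: 1, 6 (2 points).
  x = 4: rhs = 1, matching y values: 1, 6 (2 points).
  x = 5: rhs = 4, matching y values: 2, 5 (2 points).
  x = 6: rhs = 2, matching y values: 3, 4 (2 points).
Total affine count: 11.
Full point count |E(F_7)| = 11 + 1 = 12.
Hasse bound: |12 − (7+1)| = |4| = 4 ≤ 2√7 ≈ 5.2915 ✓.


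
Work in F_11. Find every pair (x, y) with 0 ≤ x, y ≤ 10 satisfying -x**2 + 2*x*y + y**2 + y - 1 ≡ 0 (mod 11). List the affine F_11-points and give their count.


Affine F_11-points: {(0, 3), (0, 7), (2, 8), (2, 9), (3, 7), (3, 8), (5, 2), (5, 9), (6, 3), (6, 6), (10, 2), (10, 10)}; count = 12.

For each of the 121 pairs (x, y) ∈ F_11², evaluate f(x, y) mod 11. Record the zeros.
  x = 0: [0↦10, 1↦1, 2↦5, 3↦0, 4↦8, 5↦7, 6↦8, 7↦0, 8↦5, 9↦1, 10↦10]  zeros at y ∈ {3, 7}
  x = 1: [0↦9, 1↦2, 2↦8, 3↦5, 4↦4, 5↦5, 6↦8, 7↦2, 8↦9, 9↦7, 10↦7]  zeros at y ∈ ∅
  x = 2: [0↦6, 1↦1, 2↦9, 3↦8, 4↦9, 5↦1, 6↦6, 7↦2, 8↦0, 9↦0, 10↦2]  zeros at y ∈ {8, 9}
  x = 3: [0↦1, 1↦9, 2↦8, 3↦9, 4↦1, 5↦6, 6↦2, 7↦0, 8↦0, 9↦2, 10↦6]  zeros at y ∈ {7, 8}
  x = 4: [0↦5, 1↦4, 2↦5, 3↦8, 4↦2, 5↦9, 6↦7, 7↦7, 8↦9, 9↦2, 10↦8]  zeros at y ∈ ∅
  x = 5: [0↦7, 1↦8, 2↦0, 3↦5, 4↦1, 5↦10, 6↦10, 7↦1, 8↦5, 9↦0, 10↦8]  zeros at y ∈ {2, 9}
  x = 6: [0↦7, 1↦10, 2↦4, 3↦0, 4↦9, 5↦9, 6↦0, 7↦4, 8↦10, 9↦7, 10↦6]  zeros at y ∈ {3, 6}
  x = 7: [0↦5, 1↦10, 2↦6, 3↦4, 4↦4, 5↦6, 6↦10, 7↦5, 8↦2, 9↦1, 10↦2]  zeros at y ∈ ∅
  x = 8: [0↦1, 1↦8, 2↦6, 3↦6, 4↦8, 5↦1, 6↦7, 7↦4, 8↦3, 9↦4, 10↦7]  zeros at y ∈ ∅
  x = 9: [0↦6, 1↦4, 2↦4, 3↦6, 4↦10, 5↦5, 6↦2, 7↦1, 8↦2, 9↦5, 10↦10]  zeros at y ∈ ∅
  x = 10: [0↦9, 1↦9, 2↦0, 3↦4, 4↦10, 5↦7, 6↦6, 7↦7, 8↦10, 9↦4, 10↦0]  zeros at y ∈ {2, 10}
Collecting zeros: affine points = {(0, 3), (0, 7), (2, 8), (2, 9), (3, 7), (3, 8), (5, 2), (5, 9), (6, 3), (6, 6), (10, 2), (10, 10)}.
Total count |C(F_11)_aff| = 12.


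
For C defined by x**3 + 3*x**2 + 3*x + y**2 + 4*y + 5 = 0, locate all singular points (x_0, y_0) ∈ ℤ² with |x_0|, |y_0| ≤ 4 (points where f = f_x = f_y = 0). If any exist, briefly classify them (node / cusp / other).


Singular points: {(-1, -2)}; classification: cusp.

Compute partial derivatives:
  f_x = 3*x**2 + 6*x + 3.
  f_y = 2*y + 4.
Scan x_0 ∈ {−4, ..., 4}. For each x_0, f_y(x_0, y) is a polynomial in y; find its integer roots y ∈ {−4, ..., 4}, then test f_x and f at those candidates.
  x = -4: f_y(-4, y) = 2*y + 4; vanishes at y ∈ {-2}. (-4, -2): f_x = 27 ≠ 0.
  x = -3: f_y(-3, y) = 2*y + 4; vanishes at y ∈ {-2}. (-3, -2): f_x = 12 ≠ 0.
  x = -2: f_y(-2, y) = 2*y + 4; vanishes at y ∈ {-2}. (-2, -2): f_x = 3 ≠ 0.
  x = -1: f_y(-1, y) = 2*y + 4; vanishes at y ∈ {-2}. (-1, -2): f_x = 0, f = 0 — SINGULAR.
  x = 0: f_y(0, y) = 2*y + 4; vanishes at y ∈ {-2}. (0, -2): f_x = 3 ≠ 0.
  x = 1: f_y(1, y) = 2*y + 4; vanishes at y ∈ {-2}. (1, -2): f_x = 12 ≠ 0.
  x = 2: f_y(2, y) = 2*y + 4; vanishes at y ∈ {-2}. (2, -2): f_x = 27 ≠ 0.
  x = 3: f_y(3, y) = 2*y + 4; vanishes at y ∈ {-2}. (3, -2): f_x = 48 ≠ 0.
  x = 4: f_y(4, y) = 2*y + 4; vanishes at y ∈ {-2}. (4, -2): f_x = 75 ≠ 0.
Only singular point on the grid: (-1, -2).
Classify: substitute x = -1 + u, y = -2 + v and expand: f = u**3 + v**2.
No constant or linear terms (consistent with a singular point). Quadratic part: v**2. Cubic part: u**3.
The quadratic part v**2 is a perfect square, so there is a single (double) tangent line v = 0, i.e. y = -2. Restricting the cubic part to that line (v = 0) leaves u**3 ≠ 0, so f is not divisible by v and the branch is v² ≈ -u**3 to lowest order — this is a cusp.
Classification: cusp.


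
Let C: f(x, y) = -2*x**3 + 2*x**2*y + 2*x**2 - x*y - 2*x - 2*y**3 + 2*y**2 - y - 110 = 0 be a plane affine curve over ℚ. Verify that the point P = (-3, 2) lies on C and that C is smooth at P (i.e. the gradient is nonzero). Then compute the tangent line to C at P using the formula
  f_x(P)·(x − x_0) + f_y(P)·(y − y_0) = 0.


Tangent line at P: -94*x + 4*y - 290 = 0.

Step 1: f(-3, 2) = 0, so P lies on C.
Step 2: partial derivatives
  f_x(x, y) = -6*x**2 + 4*x*y + 4*x - y - 2, f_y(x, y) = 2*x**2 - x - 6*y**2 + 4*y - 1.
  f_x(P) = -94, f_y(P) = 4 (gradient nonzero, so P is smooth).
Step 3: tangent line at P: -94·(x − -3) + 4·(y − 2) = 0.
Expanding: -94*x + 4*y - 290 = 0.


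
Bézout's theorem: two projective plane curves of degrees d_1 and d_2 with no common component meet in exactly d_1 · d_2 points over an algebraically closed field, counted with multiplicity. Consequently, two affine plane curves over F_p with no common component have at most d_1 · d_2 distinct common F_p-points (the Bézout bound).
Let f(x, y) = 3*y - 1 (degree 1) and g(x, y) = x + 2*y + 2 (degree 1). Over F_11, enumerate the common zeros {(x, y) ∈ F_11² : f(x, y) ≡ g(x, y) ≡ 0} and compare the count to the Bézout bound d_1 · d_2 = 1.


Common zeros: {(1, 4)}; count = 1; Bézout bound = 1.

deg(f) = 1, deg(g) = 1, so Bézout bound = 1.
Scan x ∈ F_11. For each x, list the y ∈ F_11 with f(x, y) ≡ 0 and those with g(x, y) ≡ 0 (mod 11); the common zeros in that column are the intersection.
  x = 0: f ≡ 0 at y ∈ {4}; g ≡ 0 at y ∈ {10}; common: ∅.
  x = 1: f ≡ 0 at y ∈ {4}; g ≡ 0 at y ∈ {4}; common: {4}.
  x = 2: f ≡ 0 at y ∈ {4}; g ≡ 0 at y ∈ {9}; common: ∅.
  x = 3: f ≡ 0 at y ∈ {4}; g ≡ 0 at y ∈ {3}; common: ∅.
  x = 4: f ≡ 0 at y ∈ {4}; g ≡ 0 at y ∈ {8}; common: ∅.
  x = 5: f ≡ 0 at y ∈ {4}; g ≡ 0 at y ∈ {2}; common: ∅.
  x = 6: f ≡ 0 at y ∈ {4}; g ≡ 0 at y ∈ {7}; common: ∅.
  x = 7: f ≡ 0 at y ∈ {4}; g ≡ 0 at y ∈ {1}; common: ∅.
  x = 8: f ≡ 0 at y ∈ {4}; g ≡ 0 at y ∈ {6}; common: ∅.
  x = 9: f ≡ 0 at y ∈ {4}; g ≡ 0 at y ∈ {0}; common: ∅.
  x = 10: f ≡ 0 at y ∈ {4}; g ≡ 0 at y ∈ {5}; common: ∅.
Collecting: common zeros = {(1, 4)}, so the count is 1.
Comparison with the Bézout bound: 1 ≤ 1 = deg(f)·deg(g), as expected for curves with no common component (the bound is attained).


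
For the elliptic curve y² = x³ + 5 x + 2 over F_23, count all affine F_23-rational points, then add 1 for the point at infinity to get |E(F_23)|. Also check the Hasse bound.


Affine points = {(0, 5), (0, 18), (1, 10), (1, 13), (6, 8), (6, 15), (7, 9), (7, 14), (8, 5), (8, 18), (11, 10), (11, 13), (15, 5), (15, 18), (17, 3), (17, 20), (18, 6), (18, 17), (20, 11), (20, 12)}; affine count = 20; |E(F_23)| = 21.

Discriminant check: Δ ∝ 4a³ + 27b² = 4·5³ + 27·2² = 4·125 + 27·4 ≡ 10 (mod 23). Nonzero ⇒ E is nonsingular.
For each x ∈ F_23, compute rhs = x³ + 5·x + 2 mod 23, then count y ∈ F_23 with y² ≡ rhs.
  x = 0: rhs = 2, matching y values: 5, 18 (2 points).
  x = 1: rhs = 8, matching y values: 10, 13 (2 points).
  x = 2: rhs = 20, matching y values: none (0 points).
  x = 3: rhs = 21, matching y values: none (0 points).
  x = 4: rhs = 17, matching y values: none (0 points).
  x = 5: rhs = 14, matching y values: none (0 points).
  x = 6: rhs = 18, matching y values: 8, 15 (2 points).
  x = 7: rhs = 12, matching y values: 9, 14 (2 points).
  x = 8: rhs = 2, matching y values: 5, 18 (2 points).
  x = 9: rhs = 17, matching y values: none (0 points).
  x = 10: rhs = 17, matching y values: none (0 points).
  x = 11: rhs = 8, matching y values: 10, 13 (2 points).
  x = 12: rhs = 19, matching y values: none (0 points).
  x = 13: rhs = 10, matching y values: none (0 points).
  x = 14: rhs = 10, matching y values: none (0 points).
  x = 15: rhs = 2, matching y values: 5, 18 (2 points).
  x = 16: rhs = 15, matching y values: none (0 points).
  x = 17: rhs = 9, matching y values: 3, 20 (2 points).
  x = 18: rhs = 13, matching y values: 6, 17 (2 points).
  x = 19: rhs = 10, matching y values: none (0 points).
  x = 20: rhs = 6, matching y values: 11, 12 (2 points).
  x = 21: rhs = 7, matching y values: none (0 points).
  x = 22: rhs = 19, matching y values: none (0 points).
Total affine count: 20.
Full point count |E(F_23)| = 20 + 1 = 21.
Hasse bound: |21 − (23+1)| = |-3| = 3 ≤ 2√23 ≈ 9.5917 ✓.


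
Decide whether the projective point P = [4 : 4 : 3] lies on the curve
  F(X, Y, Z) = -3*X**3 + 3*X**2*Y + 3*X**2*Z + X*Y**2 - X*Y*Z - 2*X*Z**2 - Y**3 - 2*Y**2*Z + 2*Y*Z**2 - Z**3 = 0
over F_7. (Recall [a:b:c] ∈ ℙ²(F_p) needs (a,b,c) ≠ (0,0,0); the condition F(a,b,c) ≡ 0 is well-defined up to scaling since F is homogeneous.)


F(4,4,3) ≡ 1 (mod 7); P is NOT on the curve.

Evaluate F(4, 4, 3) term-by-term (mod 7).
  -3*X**3 ↦ -3·64·1·1 = -192
  3*X**2*Y ↦ 3·16·4·1 = 192
  3*X**2*Z ↦ 3·16·1·3 = 144
  X*Y**2 ↦ 1·4·16·1 = 64
  -X*Y*Z ↦ -1·4·4·3 = -48
  -2*X*Z**2 ↦ -2·4·1·9 = -72
  -Y**3 ↦ -1·1·64·1 = -64
  -2*Y**2*Z ↦ -2·1·16·3 = -96
  2*Y*Z**2 ↦ 2·1·4·9 = 72
  -Z**3 ↦ -1·1·1·27 = -27
Sum: F(4, 4, 3) = (-192) + (192) + (144) + (64) + (-48) + (-72) + (-64) + (-96) + (72) + (-27) = -27.
Reducing mod 7: -27 ≡ 1 (mod 7).
Since F(a, b, c) ≡ 1 ≠ 0 (mod 7), P does NOT lie on the curve.


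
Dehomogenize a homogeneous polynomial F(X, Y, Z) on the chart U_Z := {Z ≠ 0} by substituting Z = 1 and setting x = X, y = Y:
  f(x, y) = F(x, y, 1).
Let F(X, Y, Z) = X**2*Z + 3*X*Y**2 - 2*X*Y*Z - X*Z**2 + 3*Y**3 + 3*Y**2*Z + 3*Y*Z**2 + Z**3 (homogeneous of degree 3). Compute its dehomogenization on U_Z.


f(x, y) = x**2 + 3*x*y**2 - 2*x*y - x + 3*y**3 + 3*y**2 + 3*y + 1

On U_Z we set Z = 1. Each monomial c·X^i·Y^j·Z^k in F becomes c·x^i·y^j·1^k = c·x^i·y^j.
Substituting Z = 1: F(X, Y, 1) = x**2 + 3*x*y**2 - 2*x*y - x + 3*y**3 + 3*y**2 + 3*y + 1.
Note: deg(f) ≤ deg(F) = 3; strict inequality happens when F is divisible by Z (lost terms).


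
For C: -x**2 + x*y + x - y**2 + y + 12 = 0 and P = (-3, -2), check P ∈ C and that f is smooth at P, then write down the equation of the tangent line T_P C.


Tangent line at P: 5*x + 2*y + 19 = 0.

Step 1: f(-3, -2) = 0, so P lies on C.
Step 2: partial derivatives
  f_x(x, y) = -2*x + y + 1, f_y(x, y) = x - 2*y + 1.
  f_x(P) = 5, f_y(P) = 2 (gradient nonzero, so P is smooth).
Step 3: tangent line at P: 5·(x − -3) + 2·(y − -2) = 0.
Expanding: 5*x + 2*y + 19 = 0.


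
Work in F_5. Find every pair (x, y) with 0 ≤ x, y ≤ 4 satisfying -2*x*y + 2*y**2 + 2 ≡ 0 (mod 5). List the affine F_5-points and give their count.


Affine F_5-points: {(0, 2), (0, 3), (2, 1), (3, 4)}; count = 4.

For each of the 25 pairs (x, y) ∈ F_5², evaluate f(x, y) mod 5. Record the zeros.
  x = 0: [0↦2, 1↦4, 2↦0, 3↦0, 4↦4]  zeros at y ∈ {2, 3}
  x = 1: [0↦2, 1↦2, 2↦1, 3↦4, 4↦1]  zeros at y ∈ ∅
  x = 2: [0↦2, 1↦0, 2↦2, 3↦3, 4↦3]  zeros at y ∈ {1}
  x = 3: [0↦2, 1↦3, 2↦3, 3↦2, 4↦0]  zeros at y ∈ {4}
  x = 4: [0↦2, 1↦1, 2↦4, 3↦1, 4↦2]  zeros at y ∈ ∅
Collecting zeros: affine points = {(0, 2), (0, 3), (2, 1), (3, 4)}.
Total count |C(F_5)_aff| = 4.


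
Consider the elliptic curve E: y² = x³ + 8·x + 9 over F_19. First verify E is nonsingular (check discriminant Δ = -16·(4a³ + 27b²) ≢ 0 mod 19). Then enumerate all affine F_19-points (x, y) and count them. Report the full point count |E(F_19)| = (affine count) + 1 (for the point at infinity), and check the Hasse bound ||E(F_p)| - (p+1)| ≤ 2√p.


Affine points = {(0, 3), (0, 16), (6, 8), (6, 11), (7, 3), (7, 16), (10, 5), (10, 14), (12, 3), (12, 16), (13, 7), (13, 12), (17, 2), (17, 17), (18, 0)}; affine count = 15; |E(F_19)| = 16.

Discriminant check: Δ ∝ 4a³ + 27b² = 4·8³ + 27·9² = 4·512 + 27·81 ≡ 17 (mod 19). Nonzero ⇒ E is nonsingular.
For each x ∈ F_19, compute rhs = x³ + 8·x + 9 mod 19, then count y ∈ F_19 with y² ≡ rhs.
  x = 0: rhs = 9, matching y values: 3, 16 (2 points).
  x = 1: rhs = 18, matching y values: none (0 points).
  x = 2: rhs = 14, matching y values: none (0 points).
  x = 3: rhs = 3, matching y values: none (0 points).
  x = 4: rhs = 10, matching y values: none (0 points).
  x = 5: rhs = 3, matching y values: none (0 points).
  x = 6: rhs = 7, matching y values: 8, 11 (2 points).
  x = 7: rhs = 9, matching y values: 3, 16 (2 points).
  x = 8: rhs = 15, matching y values: none (0 points).
  x = 9: rhs = 12, matching y values: none (0 points).
  x = 10: rhs = 6, matching y values: 5, 14 (2 points).
  x = 11: rhs = 3, matching y values: none (0 points).
  x = 12: rhs = 9, matching y values: 3, 16 (2 points).
  x = 13: rhs = 11, matching y values: 7, 12 (2 points).
  x = 14: rhs = 15, matching y values: none (0 points).
  x = 15: rhs = 8, matching y values: none (0 points).
  x = 16: rhs = 15, matching y values: none (0 points).
  x = 17: rhs = 4, matching y values: 2, 17 (2 points).
  x = 18: rhs = 0, matching y values: 0 (1 points).
Total affine count: 15.
Full point count |E(F_19)| = 15 + 1 = 16.
Hasse bound: |16 − (19+1)| = |-4| = 4 ≤ 2√19 ≈ 8.7178 ✓.


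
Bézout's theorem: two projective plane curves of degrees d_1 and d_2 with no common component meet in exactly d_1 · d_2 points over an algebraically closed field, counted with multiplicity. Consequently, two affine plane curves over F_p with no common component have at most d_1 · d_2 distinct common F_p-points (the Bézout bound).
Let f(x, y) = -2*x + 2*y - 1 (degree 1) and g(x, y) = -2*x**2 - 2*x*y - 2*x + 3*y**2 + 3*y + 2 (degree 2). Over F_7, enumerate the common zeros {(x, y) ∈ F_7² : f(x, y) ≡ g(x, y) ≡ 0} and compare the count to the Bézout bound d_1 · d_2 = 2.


Common zeros: ∅; count = 0; Bézout bound = 2.

deg(f) = 1, deg(g) = 2, so Bézout bound = 2.
Scan x ∈ F_7. For each x, list the y ∈ F_7 with f(x, y) ≡ 0 and those with g(x, y) ≡ 0 (mod 7); the common zeros in that column are the intersection.
  x = 0: f ≡ 0 at y ∈ {4}; g ≡ 0 at y ∈ ∅; common: ∅.
  x = 1: f ≡ 0 at y ∈ {5}; g ≡ 0 at y ∈ {3, 6}; common: ∅.
  x = 2: f ≡ 0 at y ∈ {6}; g ≡ 0 at y ∈ {2, 3}; common: ∅.
  x = 3: f ≡ 0 at y ∈ {0}; g ≡ 0 at y ∈ {4}; common: ∅.
  x = 4: f ≡ 0 at y ∈ {1}; g ≡ 0 at y ∈ ∅; common: ∅.
  x = 5: f ≡ 0 at y ∈ {2}; g ≡ 0 at y ∈ ∅; common: ∅.
  x = 6: f ≡ 0 at y ∈ {3}; g ≡ 0 at y ∈ {4, 6}; common: ∅.
Collecting: common zeros = ∅, so the count is 0.
Comparison with the Bézout bound: 0 ≤ 2 = deg(f)·deg(g), as expected for curves with no common component (the affine F_7-count falls short of the bound because intersections may lie at infinity, over extension fields, or carry multiplicity).


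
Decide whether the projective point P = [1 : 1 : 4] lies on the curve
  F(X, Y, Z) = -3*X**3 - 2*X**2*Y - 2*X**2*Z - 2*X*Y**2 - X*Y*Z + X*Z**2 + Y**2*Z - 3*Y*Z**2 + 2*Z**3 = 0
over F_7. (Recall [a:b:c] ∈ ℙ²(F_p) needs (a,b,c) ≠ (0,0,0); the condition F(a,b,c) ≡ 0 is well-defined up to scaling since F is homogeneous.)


F(1,1,4) ≡ 4 (mod 7); P is NOT on the curve.

Evaluate F(1, 1, 4) term-by-term (mod 7).
  -3*X**3 ↦ -3·1·1·1 = -3
  -2*X**2*Y ↦ -2·1·1·1 = -2
  -2*X**2*Z ↦ -2·1·1·4 = -8
  -2*X*Y**2 ↦ -2·1·1·1 = -2
  -X*Y*Z ↦ -1·1·1·4 = -4
  X*Z**2 ↦ 1·1·1·16 = 16
  Y**2*Z ↦ 1·1·1·4 = 4
  -3*Y*Z**2 ↦ -3·1·1·16 = -48
  2*Z**3 ↦ 2·1·1·64 = 128
Sum: F(1, 1, 4) = (-3) + (-2) + (-8) + (-2) + (-4) + (16) + (4) + (-48) + (128) = 81.
Reducing mod 7: 81 ≡ 4 (mod 7).
Since F(a, b, c) ≡ 4 ≠ 0 (mod 7), P does NOT lie on the curve.


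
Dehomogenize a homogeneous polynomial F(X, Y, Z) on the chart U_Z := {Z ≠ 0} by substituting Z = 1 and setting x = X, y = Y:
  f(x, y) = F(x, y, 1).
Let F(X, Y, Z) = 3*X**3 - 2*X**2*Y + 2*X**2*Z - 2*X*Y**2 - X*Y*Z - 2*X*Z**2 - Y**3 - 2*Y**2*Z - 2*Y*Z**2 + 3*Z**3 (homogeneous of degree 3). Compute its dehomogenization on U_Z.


f(x, y) = 3*x**3 - 2*x**2*y + 2*x**2 - 2*x*y**2 - x*y - 2*x - y**3 - 2*y**2 - 2*y + 3

On U_Z we set Z = 1. Each monomial c·X^i·Y^j·Z^k in F becomes c·x^i·y^j·1^k = c·x^i·y^j.
Substituting Z = 1: F(X, Y, 1) = 3*x**3 - 2*x**2*y + 2*x**2 - 2*x*y**2 - x*y - 2*x - y**3 - 2*y**2 - 2*y + 3.
Note: deg(f) ≤ deg(F) = 3; strict inequality happens when F is divisible by Z (lost terms).


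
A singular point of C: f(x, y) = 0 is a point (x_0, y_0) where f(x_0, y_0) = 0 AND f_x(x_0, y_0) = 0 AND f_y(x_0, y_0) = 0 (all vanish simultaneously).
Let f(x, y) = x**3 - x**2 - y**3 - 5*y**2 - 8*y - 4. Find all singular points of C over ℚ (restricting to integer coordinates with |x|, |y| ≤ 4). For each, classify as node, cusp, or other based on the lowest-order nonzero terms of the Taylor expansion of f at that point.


Singular points: {(0, -2)}; classification: node.

Compute partial derivatives:
  f_x = 3*x**2 - 2*x.
  f_y = -3*y**2 - 10*y - 8.
Scan x_0 ∈ {−4, ..., 4}. For each x_0, f_y(x_0, y) is a polynomial in y; find its integer roots y ∈ {−4, ..., 4}, then test f_x and f at those candidates.
  x = -4: f_y(-4, y) = -3*y**2 - 10*y - 8; vanishes at y ∈ {-2}. (-4, -2): f_x = 56 ≠ 0.
  x = -3: f_y(-3, y) = -3*y**2 - 10*y - 8; vanishes at y ∈ {-2}. (-3, -2): f_x = 33 ≠ 0.
  x = -2: f_y(-2, y) = -3*y**2 - 10*y - 8; vanishes at y ∈ {-2}. (-2, -2): f_x = 16 ≠ 0.
  x = -1: f_y(-1, y) = -3*y**2 - 10*y - 8; vanishes at y ∈ {-2}. (-1, -2): f_x = 5 ≠ 0.
  x = 0: f_y(0, y) = -3*y**2 - 10*y - 8; vanishes at y ∈ {-2}. (0, -2): f_x = 0, f = 0 — SINGULAR.
  x = 1: f_y(1, y) = -3*y**2 - 10*y - 8; vanishes at y ∈ {-2}. (1, -2): f_x = 1 ≠ 0.
  x = 2: f_y(2, y) = -3*y**2 - 10*y - 8; vanishes at y ∈ {-2}. (2, -2): f_x = 8 ≠ 0.
  x = 3: f_y(3, y) = -3*y**2 - 10*y - 8; vanishes at y ∈ {-2}. (3, -2): f_x = 21 ≠ 0.
  x = 4: f_y(4, y) = -3*y**2 - 10*y - 8; vanishes at y ∈ {-2}. (4, -2): f_x = 40 ≠ 0.
Only singular point on the grid: (0, -2).
Classify: substitute x = 0 + u, y = -2 + v and expand: f = u**3 - u**2 - v**3 + v**2.
No constant or linear terms (consistent with a singular point). Quadratic part: -u**2 + v**2. Cubic part: u**3 - v**3.
The quadratic part v**2 - u**2 = (v − u)(v + u) splits into two distinct linear factors, so there are two distinct tangent lines y − -2 = ±(x − 0) — this is a node (ordinary double point).
Classification: node.


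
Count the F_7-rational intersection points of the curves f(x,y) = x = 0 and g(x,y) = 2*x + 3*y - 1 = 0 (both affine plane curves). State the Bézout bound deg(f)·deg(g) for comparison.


Common zeros: {(0, 5)}; count = 1; Bézout bound = 1.

deg(f) = 1, deg(g) = 1, so Bézout bound = 1.
Scan x ∈ F_7. For each x, list the y ∈ F_7 with f(x, y) ≡ 0 and those with g(x, y) ≡ 0 (mod 7); the common zeros in that column are the intersection.
  x = 0: f ≡ 0 at y ∈ {0, 1, 2, 3, 4, 5, 6}; g ≡ 0 at y ∈ {5}; common: {5}.
  x = 1: f ≡ 0 at y ∈ ∅; g ≡ 0 at y ∈ {2}; common: ∅.
  x = 2: f ≡ 0 at y ∈ ∅; g ≡ 0 at y ∈ {6}; common: ∅.
  x = 3: f ≡ 0 at y ∈ ∅; g ≡ 0 at y ∈ {3}; common: ∅.
  x = 4: f ≡ 0 at y ∈ ∅; g ≡ 0 at y ∈ {0}; common: ∅.
  x = 5: f ≡ 0 at y ∈ ∅; g ≡ 0 at y ∈ {4}; common: ∅.
  x = 6: f ≡ 0 at y ∈ ∅; g ≡ 0 at y ∈ {1}; common: ∅.
Collecting: common zeros = {(0, 5)}, so the count is 1.
Comparison with the Bézout bound: 1 ≤ 1 = deg(f)·deg(g), as expected for curves with no common component (the bound is attained).


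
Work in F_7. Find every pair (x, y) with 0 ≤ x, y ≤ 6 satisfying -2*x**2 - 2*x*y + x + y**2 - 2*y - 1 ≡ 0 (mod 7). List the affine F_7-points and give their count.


Affine F_7-points: {(0, 4), (0, 5), (2, 0), (2, 6), (3, 2), (3, 6), (6, 2), (6, 5)}; count = 8.

For each of the 49 pairs (x, y) ∈ F_7², evaluate f(x, y) mod 7. Record the zeros.
  x = 0: [0↦6, 1↦5, 2↦6, 3↦2, 4↦0, 5↦0, 6↦2]  zeros at y ∈ {4, 5}
  x = 1: [0↦5, 1↦2, 2↦1, 3↦2, 4↦5, 5↦3, 6↦3]  zeros at y ∈ ∅
  x = 2: [0↦0, 1↦2, 2↦6, 3↦5, 4↦6, 5↦2, 6↦0]  zeros at y ∈ {0, 6}
  x = 3: [0↦5, 1↦5, 2↦0, 3↦4, 4↦3, 5↦4, 6↦0]  zeros at y ∈ {2, 6}
  x = 4: [0↦6, 1↦4, 2↦4, 3↦6, 4↦3, 5↦2, 6↦3]  zeros at y ∈ ∅
  x = 5: [0↦3, 1↦6, 2↦4, 3↦4, 4↦6, 5↦3, 6↦2]  zeros at y ∈ ∅
  x = 6: [0↦3, 1↦4, 2↦0, 3↦5, 4↦5, 5↦0, 6↦4]  zeros at y ∈ {2, 5}
Collecting zeros: affine points = {(0, 4), (0, 5), (2, 0), (2, 6), (3, 2), (3, 6), (6, 2), (6, 5)}.
Total count |C(F_7)_aff| = 8.


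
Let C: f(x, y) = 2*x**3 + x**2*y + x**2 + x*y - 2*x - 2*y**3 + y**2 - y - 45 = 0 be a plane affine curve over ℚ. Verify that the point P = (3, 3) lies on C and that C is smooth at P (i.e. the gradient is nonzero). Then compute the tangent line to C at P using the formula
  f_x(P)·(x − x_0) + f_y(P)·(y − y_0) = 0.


Tangent line at P: 79*x - 37*y - 126 = 0.

Step 1: f(3, 3) = 0, so P lies on C.
Step 2: partial derivatives
  f_x(x, y) = 6*x**2 + 2*x*y + 2*x + y - 2, f_y(x, y) = x**2 + x - 6*y**2 + 2*y - 1.
  f_x(P) = 79, f_y(P) = -37 (gradient nonzero, so P is smooth).
Step 3: tangent line at P: 79·(x − 3) + -37·(y − 3) = 0.
Expanding: 79*x - 37*y - 126 = 0.


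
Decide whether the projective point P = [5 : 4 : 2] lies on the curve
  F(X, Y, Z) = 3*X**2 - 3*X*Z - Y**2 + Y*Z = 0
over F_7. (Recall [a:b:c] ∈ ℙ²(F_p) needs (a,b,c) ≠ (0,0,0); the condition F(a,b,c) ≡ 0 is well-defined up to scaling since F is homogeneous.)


F(5,4,2) ≡ 2 (mod 7); P is NOT on the curve.

Evaluate F(5, 4, 2) term-by-term (mod 7).
  3*X**2 ↦ 3·25·1·1 = 75
  -3*X*Z ↦ -3·5·1·2 = -30
  -Y**2 ↦ -1·1·16·1 = -16
  Y*Z ↦ 1·1·4·2 = 8
Sum: F(5, 4, 2) = (75) + (-30) + (-16) + (8) = 37.
Reducing mod 7: 37 ≡ 2 (mod 7).
Since F(a, b, c) ≡ 2 ≠ 0 (mod 7), P does NOT lie on the curve.


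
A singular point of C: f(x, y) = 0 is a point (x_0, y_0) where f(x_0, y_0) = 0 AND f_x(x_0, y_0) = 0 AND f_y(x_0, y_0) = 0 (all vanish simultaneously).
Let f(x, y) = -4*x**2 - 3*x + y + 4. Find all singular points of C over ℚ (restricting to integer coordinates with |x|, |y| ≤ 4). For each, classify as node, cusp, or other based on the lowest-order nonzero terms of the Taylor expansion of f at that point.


No singular points in the scanned grid; C is smooth there.

Compute partial derivatives:
  f_x = -8*x - 3.
  f_y = 1.
f_y = 1 is a nonzero constant, so f_y never vanishes: no point (x, y) can satisfy f = f_x = f_y = 0. In particular no (x, y) ∈ {−4, ..., 4}² is singular; the curve is smooth.


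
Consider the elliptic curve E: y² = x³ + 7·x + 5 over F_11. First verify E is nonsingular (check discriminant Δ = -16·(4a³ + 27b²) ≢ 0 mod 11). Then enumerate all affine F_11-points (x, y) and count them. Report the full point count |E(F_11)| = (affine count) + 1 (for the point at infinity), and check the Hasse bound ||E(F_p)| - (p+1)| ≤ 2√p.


Affine points = {(0, 4), (0, 7), (2, 4), (2, 7), (3, 3), (3, 8), (4, 3), (4, 8), (5, 0), (7, 1), (7, 10), (8, 1), (8, 10), (9, 4), (9, 7)}; affine count = 15; |E(F_11)| = 16.

Discriminant check: Δ ∝ 4a³ + 27b² = 4·7³ + 27·5² = 4·343 + 27·25 ≡ 1 (mod 11). Nonzero ⇒ E is nonsingular.
For each x ∈ F_11, compute rhs = x³ + 7·x + 5 mod 11, then count y ∈ F_11 with y² ≡ rhs.
  x = 0: rhs = 5, matching y values: 4, 7 (2 points).
  x = 1: rhs = 2, matching y values: none (0 points).
  x = 2: rhs = 5, matching y values: 4, 7 (2 points).
  x = 3: rhs = 9, matching y values: 3, 8 (2 points).
  x = 4: rhs = 9, matching y values: 3, 8 (2 points).
  x = 5: rhs = 0, matching y values: 0 (1 points).
  x = 6: rhs = 10, matching y values: none (0 points).
  x = 7: rhs = 1, matching y values: 1, 10 (2 points).
  x = 8: rhs = 1, matching y values: 1, 10 (2 points).
  x = 9: rhs = 5, matching y values: 4, 7 (2 points).
  x = 10: rhs = 8, matching y values: none (0 points).
Total affine count: 15.
Full point count |E(F_11)| = 15 + 1 = 16.
Hasse bound: |16 − (11+1)| = |4| = 4 ≤ 2√11 ≈ 6.6332 ✓.


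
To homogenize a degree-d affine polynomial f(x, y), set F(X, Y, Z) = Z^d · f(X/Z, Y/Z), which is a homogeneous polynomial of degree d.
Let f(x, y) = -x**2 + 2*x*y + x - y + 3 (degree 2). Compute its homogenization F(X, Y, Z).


F(X, Y, Z) = -X**2 + 2*X*Y + X*Z - Y*Z + 3*Z**2

deg(f) = 2.
Substitute x = X/Z, y = Y/Z into f, then multiply by Z^2.
  monomial -1·x^2·y^0 ↦ -1·X^2·Y^0·Z^0.
  monomial 2·x^1·y^1 ↦ 2·X^1·Y^1·Z^0.
  monomial 1·x^1·y^0 ↦ 1·X^1·Y^0·Z^1.
  monomial -1·x^0·y^1 ↦ -1·X^0·Y^1·Z^1.
  monomial 3·x^0·y^0 ↦ 3·X^0·Y^0·Z^2.
Collecting: F(X, Y, Z) = -X**2 + 2*X*Y + X*Z - Y*Z + 3*Z**2.


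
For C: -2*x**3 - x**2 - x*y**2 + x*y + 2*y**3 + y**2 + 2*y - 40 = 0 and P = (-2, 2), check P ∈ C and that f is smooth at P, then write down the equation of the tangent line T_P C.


Tangent line at P: -22*x + 36*y - 116 = 0.

Step 1: f(-2, 2) = 0, so P lies on C.
Step 2: partial derivatives
  f_x(x, y) = -6*x**2 - 2*x - y**2 + y, f_y(x, y) = -2*x*y + x + 6*y**2 + 2*y + 2.
  f_x(P) = -22, f_y(P) = 36 (gradient nonzero, so P is smooth).
Step 3: tangent line at P: -22·(x − -2) + 36·(y − 2) = 0.
Expanding: -22*x + 36*y - 116 = 0.


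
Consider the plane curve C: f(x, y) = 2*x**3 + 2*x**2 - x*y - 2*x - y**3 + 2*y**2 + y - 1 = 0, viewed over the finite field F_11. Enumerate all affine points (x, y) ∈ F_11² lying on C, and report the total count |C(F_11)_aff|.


Affine F_11-points: {(1, 6), (4, 6), (5, 1), (5, 6), (6, 9)}; count = 5.

For each of the 121 pairs (x, y) ∈ F_11², evaluate f(x, y) mod 11. Record the zeros.
  x = 0: [0↦10, 1↦1, 2↦1, 3↦4, 4↦4, 5↦6, 6↦4, 7↦3, 8↦8, 9↦2, 10↦1]  zeros at y ∈ ∅
  x = 1: [0↦1, 1↦2, 2↦1, 3↦3, 4↦2, 5↦3, 6↦0, 7↦9, 8↦2, 9↦6, 10↦4]  zeros at y ∈ {6}
  x = 2: [0↦8, 1↦8, 2↦6, 3↦7, 4↦5, 5↦5, 6↦1, 7↦9, 8↦1, 9↦4, 10↦1]  zeros at y ∈ ∅
  x = 3: [0↦10, 1↦9, 2↦6, 3↦6, 4↦3, 5↦2, 6↦8, 7↦4, 8↦6, 9↦8, 10↦4]  zeros at y ∈ ∅
  x = 4: [0↦8, 1↦6, 2↦2, 3↦1, 4↦8, 5↦6, 6↦0, 7↦6, 8↦7, 9↦8, 10↦3]  zeros at y ∈ {6}
  x = 5: [0↦3, 1↦0, 2↦6, 3↦4, 4↦10, 5↦7, 6↦0, 7↦5, 8↦5, 9↦5, 10↦10]  zeros at y ∈ {1, 6}
  x = 6: [0↦7, 1↦3, 2↦8, 3↦5, 4↦10, 5↦6, 6↦9, 7↦2, 8↦1, 9↦0, 10↦4]  zeros at y ∈ {9}
  x = 7: [0↦10, 1↦5, 2↦9, 3↦5, 4↦9, 5↦4, 6↦6, 7↦9, 8↦7, 9↦5, 10↦8]  zeros at y ∈ ∅
  x = 8: [0↦2, 1↦7, 2↦10, 3↦5, 4↦8, 5↦2, 6↦3, 7↦5, 8↦2, 9↦10, 10↦1]  zeros at y ∈ ∅
  x = 9: [0↦6, 1↦10, 2↦1, 3↦6, 4↦8, 5↦1, 6↦1, 7↦2, 8↦9, 9↦5, 10↦6]  zeros at y ∈ ∅
  x = 10: [0↦1, 1↦4, 2↦5, 3↦9, 4↦10, 5↦2, 6↦1, 7↦1, 8↦7, 9↦2, 10↦2]  zeros at y ∈ ∅
Collecting zeros: affine points = {(1, 6), (4, 6), (5, 1), (5, 6), (6, 9)}.
Total count |C(F_11)_aff| = 5.


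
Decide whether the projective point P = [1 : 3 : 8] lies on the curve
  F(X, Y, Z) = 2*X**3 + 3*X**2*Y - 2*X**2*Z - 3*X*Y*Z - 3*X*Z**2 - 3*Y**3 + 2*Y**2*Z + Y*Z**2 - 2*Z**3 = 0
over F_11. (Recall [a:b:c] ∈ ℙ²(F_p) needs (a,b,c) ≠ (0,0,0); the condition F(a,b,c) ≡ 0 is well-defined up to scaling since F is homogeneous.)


F(1,3,8) ≡ 7 (mod 11); P is NOT on the curve.

Evaluate F(1, 3, 8) term-by-term (mod 11).
  2*X**3 ↦ 2·1·1·1 = 2
  3*X**2*Y ↦ 3·1·3·1 = 9
  -2*X**2*Z ↦ -2·1·1·8 = -16
  -3*X*Y*Z ↦ -3·1·3·8 = -72
  -3*X*Z**2 ↦ -3·1·1·64 = -192
  -3*Y**3 ↦ -3·1·27·1 = -81
  2*Y**2*Z ↦ 2·1·9·8 = 144
  Y*Z**2 ↦ 1·1·3·64 = 192
  -2*Z**3 ↦ -2·1·1·512 = -1024
Sum: F(1, 3, 8) = (2) + (9) + (-16) + (-72) + (-192) + (-81) + (144) + (192) + (-1024) = -1038.
Reducing mod 11: -1038 ≡ 7 (mod 11).
Since F(a, b, c) ≡ 7 ≠ 0 (mod 11), P does NOT lie on the curve.


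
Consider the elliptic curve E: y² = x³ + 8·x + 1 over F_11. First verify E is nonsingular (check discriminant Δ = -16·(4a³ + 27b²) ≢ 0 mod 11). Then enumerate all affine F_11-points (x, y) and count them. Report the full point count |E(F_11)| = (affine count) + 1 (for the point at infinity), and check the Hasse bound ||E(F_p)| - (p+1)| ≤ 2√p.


Affine points = {(0, 1), (0, 10), (2, 5), (2, 6), (4, 3), (4, 8), (5, 1), (5, 10), (6, 1), (6, 10), (7, 2), (7, 9), (8, 4), (8, 7), (10, 5), (10, 6)}; affine count = 16; |E(F_11)| = 17.

Discriminant check: Δ ∝ 4a³ + 27b² = 4·8³ + 27·1² = 4·512 + 27·1 ≡ 7 (mod 11). Nonzero ⇒ E is nonsingular.
For each x ∈ F_11, compute rhs = x³ + 8·x + 1 mod 11, then count y ∈ F_11 with y² ≡ rhs.
  x = 0: rhs = 1, matching y values: 1, 10 (2 points).
  x = 1: rhs = 10, matching y values: none (0 points).
  x = 2: rhs = 3, matching y values: 5, 6 (2 points).
  x = 3: rhs = 8, matching y values: none (0 points).
  x = 4: rhs = 9, matching y values: 3, 8 (2 points).
  x = 5: rhs = 1, matching y values: 1, 10 (2 points).
  x = 6: rhs = 1, matching y values: 1, 10 (2 points).
  x = 7: rhs = 4, matching y values: 2, 9 (2 points).
  x = 8: rhs = 5, matching y values: 4, 7 (2 points).
  x = 9: rhs = 10, matching y values: none (0 points).
  x = 10: rhs = 3, matching y values: 5, 6 (2 points).
Total affine count: 16.
Full point count |E(F_11)| = 16 + 1 = 17.
Hasse bound: |17 − (11+1)| = |5| = 5 ≤ 2√11 ≈ 6.6332 ✓.


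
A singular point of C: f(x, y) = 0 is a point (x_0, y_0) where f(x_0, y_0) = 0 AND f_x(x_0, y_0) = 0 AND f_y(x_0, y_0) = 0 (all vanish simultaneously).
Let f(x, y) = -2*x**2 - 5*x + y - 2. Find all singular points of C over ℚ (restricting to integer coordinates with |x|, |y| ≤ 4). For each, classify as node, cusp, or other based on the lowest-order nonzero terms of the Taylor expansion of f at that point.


No singular points in the scanned grid; C is smooth there.

Compute partial derivatives:
  f_x = -4*x - 5.
  f_y = 1.
f_y = 1 is a nonzero constant, so f_y never vanishes: no point (x, y) can satisfy f = f_x = f_y = 0. In particular no (x, y) ∈ {−4, ..., 4}² is singular; the curve is smooth.
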